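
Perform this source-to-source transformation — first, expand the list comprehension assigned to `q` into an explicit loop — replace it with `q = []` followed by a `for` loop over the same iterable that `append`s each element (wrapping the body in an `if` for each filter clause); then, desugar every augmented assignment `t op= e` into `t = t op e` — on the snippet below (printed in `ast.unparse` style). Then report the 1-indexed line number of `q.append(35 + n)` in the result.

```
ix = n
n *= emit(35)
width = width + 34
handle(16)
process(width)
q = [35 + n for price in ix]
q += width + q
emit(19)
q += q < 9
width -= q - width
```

8

Transformed code:
ix = n
n = n * emit(35)
width = width + 34
handle(16)
process(width)
q = []
for price in ix:
    q.append(35 + n)
q = q + (width + q)
emit(19)
q = q + (q < 9)
width = width - (q - width)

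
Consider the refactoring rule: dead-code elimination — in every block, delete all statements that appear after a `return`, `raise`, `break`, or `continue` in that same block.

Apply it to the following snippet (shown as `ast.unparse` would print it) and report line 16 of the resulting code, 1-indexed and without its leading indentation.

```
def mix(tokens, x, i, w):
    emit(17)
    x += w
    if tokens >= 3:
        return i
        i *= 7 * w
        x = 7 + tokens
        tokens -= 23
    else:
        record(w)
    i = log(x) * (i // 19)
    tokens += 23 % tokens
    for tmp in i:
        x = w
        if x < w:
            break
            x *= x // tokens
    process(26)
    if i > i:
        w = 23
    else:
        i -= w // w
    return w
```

Transformed code:
def mix(tokens, x, i, w):
    emit(17)
    x += w
    if tokens >= 3:
        return i
    else:
        record(w)
    i = log(x) * (i // 19)
    tokens += 23 % tokens
    for tmp in i:
        x = w
        if x < w:
            break
    process(26)
    if i > i:
        w = 23
    else:
        i -= w // w
    return w

w = 23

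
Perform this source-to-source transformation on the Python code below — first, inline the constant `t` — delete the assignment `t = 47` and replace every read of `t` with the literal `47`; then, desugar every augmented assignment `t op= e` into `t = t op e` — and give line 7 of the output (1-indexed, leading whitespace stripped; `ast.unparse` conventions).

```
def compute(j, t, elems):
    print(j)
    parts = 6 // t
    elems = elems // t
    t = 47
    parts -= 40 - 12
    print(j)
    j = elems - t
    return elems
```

j = elems - 47

Transformed code:
def compute(j, t, elems):
    print(j)
    parts = 6 // 47
    elems = elems // 47
    parts = parts - (40 - 12)
    print(j)
    j = elems - 47
    return elems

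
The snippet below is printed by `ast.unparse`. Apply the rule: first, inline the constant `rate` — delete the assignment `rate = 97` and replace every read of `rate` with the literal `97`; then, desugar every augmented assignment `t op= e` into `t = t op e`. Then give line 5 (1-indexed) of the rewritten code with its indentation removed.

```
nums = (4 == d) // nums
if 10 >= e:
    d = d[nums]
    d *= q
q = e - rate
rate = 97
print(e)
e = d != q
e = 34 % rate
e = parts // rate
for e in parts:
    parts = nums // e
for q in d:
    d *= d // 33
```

Transformed code:
nums = (4 == d) // nums
if 10 >= e:
    d = d[nums]
    d = d * q
q = e - 97
print(e)
e = d != q
e = 34 % 97
e = parts // 97
for e in parts:
    parts = nums // e
for q in d:
    d = d * (d // 33)

q = e - 97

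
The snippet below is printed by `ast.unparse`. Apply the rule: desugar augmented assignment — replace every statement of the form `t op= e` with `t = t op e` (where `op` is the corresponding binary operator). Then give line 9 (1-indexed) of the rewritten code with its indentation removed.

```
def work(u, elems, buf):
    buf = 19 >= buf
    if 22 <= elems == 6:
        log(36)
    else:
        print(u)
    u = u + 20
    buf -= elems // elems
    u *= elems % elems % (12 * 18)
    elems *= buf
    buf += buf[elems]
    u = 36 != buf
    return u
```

u = u * (elems % elems % (12 * 18))

Transformed code:
def work(u, elems, buf):
    buf = 19 >= buf
    if 22 <= elems == 6:
        log(36)
    else:
        print(u)
    u = u + 20
    buf = buf - elems // elems
    u = u * (elems % elems % (12 * 18))
    elems = elems * buf
    buf = buf + buf[elems]
    u = 36 != buf
    return u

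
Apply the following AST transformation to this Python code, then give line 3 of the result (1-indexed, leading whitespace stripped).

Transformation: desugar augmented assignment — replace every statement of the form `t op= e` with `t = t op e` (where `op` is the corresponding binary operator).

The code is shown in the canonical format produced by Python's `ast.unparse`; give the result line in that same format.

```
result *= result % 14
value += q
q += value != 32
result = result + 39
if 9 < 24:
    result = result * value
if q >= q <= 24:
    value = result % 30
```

q = q + (value != 32)

Transformed code:
result = result * (result % 14)
value = value + q
q = q + (value != 32)
result = result + 39
if 9 < 24:
    result = result * value
if q >= q <= 24:
    value = result % 30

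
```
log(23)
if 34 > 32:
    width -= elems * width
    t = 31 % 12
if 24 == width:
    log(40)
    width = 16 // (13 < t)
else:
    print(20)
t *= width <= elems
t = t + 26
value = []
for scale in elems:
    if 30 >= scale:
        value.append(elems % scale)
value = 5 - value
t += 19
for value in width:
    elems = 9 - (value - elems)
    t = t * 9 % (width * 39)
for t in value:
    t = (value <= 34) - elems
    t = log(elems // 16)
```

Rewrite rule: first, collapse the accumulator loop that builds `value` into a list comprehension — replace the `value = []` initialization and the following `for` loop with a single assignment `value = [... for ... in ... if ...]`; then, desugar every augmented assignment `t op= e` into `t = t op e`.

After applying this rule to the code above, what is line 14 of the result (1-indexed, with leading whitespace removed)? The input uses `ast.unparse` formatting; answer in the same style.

Transformed code:
log(23)
if 34 > 32:
    width = width - elems * width
    t = 31 % 12
if 24 == width:
    log(40)
    width = 16 // (13 < t)
else:
    print(20)
t = t * (width <= elems)
t = t + 26
value = [elems % scale for scale in elems if 30 >= scale]
value = 5 - value
t = t + 19
for value in width:
    elems = 9 - (value - elems)
    t = t * 9 % (width * 39)
for t in value:
    t = (value <= 34) - elems
    t = log(elems // 16)

t = t + 19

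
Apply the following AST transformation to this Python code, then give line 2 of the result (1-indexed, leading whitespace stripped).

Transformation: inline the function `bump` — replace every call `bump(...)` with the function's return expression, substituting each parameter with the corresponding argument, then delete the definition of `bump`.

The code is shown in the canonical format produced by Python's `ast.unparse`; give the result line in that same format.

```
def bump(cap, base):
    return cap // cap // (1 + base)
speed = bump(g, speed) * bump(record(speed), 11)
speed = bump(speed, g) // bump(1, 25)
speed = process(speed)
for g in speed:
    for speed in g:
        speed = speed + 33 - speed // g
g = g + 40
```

Transformed code:
speed = g // g // (1 + speed) * (record(speed) // record(speed) // (1 + 11))
speed = speed // speed // (1 + g) // (1 // 1 // (1 + 25))
speed = process(speed)
for g in speed:
    for speed in g:
        speed = speed + 33 - speed // g
g = g + 40

speed = speed // speed // (1 + g) // (1 // 1 // (1 + 25))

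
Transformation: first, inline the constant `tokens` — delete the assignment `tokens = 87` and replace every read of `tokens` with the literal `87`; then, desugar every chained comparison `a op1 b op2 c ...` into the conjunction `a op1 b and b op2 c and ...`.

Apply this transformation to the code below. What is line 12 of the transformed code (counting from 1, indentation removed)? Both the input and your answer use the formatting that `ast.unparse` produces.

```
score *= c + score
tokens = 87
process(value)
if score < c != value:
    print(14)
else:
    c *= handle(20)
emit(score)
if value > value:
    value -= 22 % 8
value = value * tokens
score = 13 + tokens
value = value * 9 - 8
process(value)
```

value = value * 9 - 8

Transformed code:
score *= c + score
process(value)
if score < c and c != value:
    print(14)
else:
    c *= handle(20)
emit(score)
if value > value:
    value -= 22 % 8
value = value * 87
score = 13 + 87
value = value * 9 - 8
process(value)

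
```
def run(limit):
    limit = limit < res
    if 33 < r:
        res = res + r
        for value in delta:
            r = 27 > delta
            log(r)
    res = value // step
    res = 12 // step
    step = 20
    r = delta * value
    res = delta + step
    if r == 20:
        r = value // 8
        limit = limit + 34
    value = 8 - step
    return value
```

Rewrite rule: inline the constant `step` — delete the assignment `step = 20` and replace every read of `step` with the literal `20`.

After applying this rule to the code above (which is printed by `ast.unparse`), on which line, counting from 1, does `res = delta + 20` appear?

Transformed code:
def run(limit):
    limit = limit < res
    if 33 < r:
        res = res + r
        for value in delta:
            r = 27 > delta
            log(r)
    res = value // 20
    res = 12 // 20
    r = delta * value
    res = delta + 20
    if r == 20:
        r = value // 8
        limit = limit + 34
    value = 8 - 20
    return value

11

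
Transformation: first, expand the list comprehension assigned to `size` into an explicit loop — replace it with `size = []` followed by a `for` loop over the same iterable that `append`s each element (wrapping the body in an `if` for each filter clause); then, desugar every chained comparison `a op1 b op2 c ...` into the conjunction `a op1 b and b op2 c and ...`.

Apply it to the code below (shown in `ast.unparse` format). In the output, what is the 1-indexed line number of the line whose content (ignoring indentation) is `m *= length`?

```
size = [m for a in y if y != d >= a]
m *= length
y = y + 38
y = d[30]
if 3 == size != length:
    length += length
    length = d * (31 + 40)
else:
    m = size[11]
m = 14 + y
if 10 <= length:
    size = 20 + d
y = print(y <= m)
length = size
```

5

Transformed code:
size = []
for a in y:
    if y != d and d >= a:
        size.append(m)
m *= length
y = y + 38
y = d[30]
if 3 == size and size != length:
    length += length
    length = d * (31 + 40)
else:
    m = size[11]
m = 14 + y
if 10 <= length:
    size = 20 + d
y = print(y <= m)
length = size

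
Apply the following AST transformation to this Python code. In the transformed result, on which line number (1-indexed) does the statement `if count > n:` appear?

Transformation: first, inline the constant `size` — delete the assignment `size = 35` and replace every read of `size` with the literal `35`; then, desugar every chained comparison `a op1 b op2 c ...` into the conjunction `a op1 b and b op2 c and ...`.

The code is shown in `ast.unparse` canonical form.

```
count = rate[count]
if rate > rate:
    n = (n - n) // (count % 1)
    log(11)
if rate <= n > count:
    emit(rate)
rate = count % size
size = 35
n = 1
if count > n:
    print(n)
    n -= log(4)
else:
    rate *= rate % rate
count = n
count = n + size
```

9

Transformed code:
count = rate[count]
if rate > rate:
    n = (n - n) // (count % 1)
    log(11)
if rate <= n and n > count:
    emit(rate)
rate = count % 35
n = 1
if count > n:
    print(n)
    n -= log(4)
else:
    rate *= rate % rate
count = n
count = n + 35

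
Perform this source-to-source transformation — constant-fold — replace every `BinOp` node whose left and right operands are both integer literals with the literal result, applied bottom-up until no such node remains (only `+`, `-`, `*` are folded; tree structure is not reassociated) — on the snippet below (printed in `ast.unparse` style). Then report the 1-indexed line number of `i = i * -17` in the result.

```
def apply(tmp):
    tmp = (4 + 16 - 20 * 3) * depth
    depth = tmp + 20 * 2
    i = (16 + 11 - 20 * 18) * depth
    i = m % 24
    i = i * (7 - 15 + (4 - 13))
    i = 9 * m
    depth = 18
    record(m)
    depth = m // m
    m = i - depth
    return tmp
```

Transformed code:
def apply(tmp):
    tmp = -40 * depth
    depth = tmp + 40
    i = -333 * depth
    i = m % 24
    i = i * -17
    i = 9 * m
    depth = 18
    record(m)
    depth = m // m
    m = i - depth
    return tmp

6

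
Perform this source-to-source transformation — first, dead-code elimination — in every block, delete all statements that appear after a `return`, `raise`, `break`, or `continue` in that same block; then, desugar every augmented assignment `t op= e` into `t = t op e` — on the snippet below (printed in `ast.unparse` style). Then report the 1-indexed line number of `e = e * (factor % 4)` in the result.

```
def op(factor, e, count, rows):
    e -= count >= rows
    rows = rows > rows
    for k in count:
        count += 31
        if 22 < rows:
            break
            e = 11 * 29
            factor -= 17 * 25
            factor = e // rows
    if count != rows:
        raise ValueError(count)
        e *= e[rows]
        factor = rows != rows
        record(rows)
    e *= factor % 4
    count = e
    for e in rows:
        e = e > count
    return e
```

10

Transformed code:
def op(factor, e, count, rows):
    e = e - (count >= rows)
    rows = rows > rows
    for k in count:
        count = count + 31
        if 22 < rows:
            break
    if count != rows:
        raise ValueError(count)
    e = e * (factor % 4)
    count = e
    for e in rows:
        e = e > count
    return e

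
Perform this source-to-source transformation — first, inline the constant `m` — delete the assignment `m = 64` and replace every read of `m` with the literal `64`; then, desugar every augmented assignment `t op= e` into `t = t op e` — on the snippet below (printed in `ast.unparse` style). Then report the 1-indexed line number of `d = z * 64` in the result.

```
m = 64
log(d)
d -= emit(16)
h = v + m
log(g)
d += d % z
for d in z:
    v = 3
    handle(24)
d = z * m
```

9

Transformed code:
log(d)
d = d - emit(16)
h = v + 64
log(g)
d = d + d % z
for d in z:
    v = 3
    handle(24)
d = z * 64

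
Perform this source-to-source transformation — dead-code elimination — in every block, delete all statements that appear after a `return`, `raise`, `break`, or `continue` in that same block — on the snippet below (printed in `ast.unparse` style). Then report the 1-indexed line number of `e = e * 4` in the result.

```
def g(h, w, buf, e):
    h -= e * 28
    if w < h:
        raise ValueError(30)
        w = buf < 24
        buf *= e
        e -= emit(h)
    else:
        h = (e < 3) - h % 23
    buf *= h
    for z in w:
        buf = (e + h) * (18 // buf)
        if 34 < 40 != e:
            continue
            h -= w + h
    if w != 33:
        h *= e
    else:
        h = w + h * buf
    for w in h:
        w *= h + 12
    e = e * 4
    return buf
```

18

Transformed code:
def g(h, w, buf, e):
    h -= e * 28
    if w < h:
        raise ValueError(30)
    else:
        h = (e < 3) - h % 23
    buf *= h
    for z in w:
        buf = (e + h) * (18 // buf)
        if 34 < 40 != e:
            continue
    if w != 33:
        h *= e
    else:
        h = w + h * buf
    for w in h:
        w *= h + 12
    e = e * 4
    return buf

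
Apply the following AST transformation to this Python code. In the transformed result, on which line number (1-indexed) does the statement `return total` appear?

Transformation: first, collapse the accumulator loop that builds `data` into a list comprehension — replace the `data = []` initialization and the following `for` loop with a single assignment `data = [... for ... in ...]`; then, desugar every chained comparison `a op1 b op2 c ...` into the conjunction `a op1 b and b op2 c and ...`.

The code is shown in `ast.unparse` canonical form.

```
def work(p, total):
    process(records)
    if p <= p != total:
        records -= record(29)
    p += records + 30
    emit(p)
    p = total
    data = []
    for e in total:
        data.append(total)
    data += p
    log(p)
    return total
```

Transformed code:
def work(p, total):
    process(records)
    if p <= p and p != total:
        records -= record(29)
    p += records + 30
    emit(p)
    p = total
    data = [total for e in total]
    data += p
    log(p)
    return total

11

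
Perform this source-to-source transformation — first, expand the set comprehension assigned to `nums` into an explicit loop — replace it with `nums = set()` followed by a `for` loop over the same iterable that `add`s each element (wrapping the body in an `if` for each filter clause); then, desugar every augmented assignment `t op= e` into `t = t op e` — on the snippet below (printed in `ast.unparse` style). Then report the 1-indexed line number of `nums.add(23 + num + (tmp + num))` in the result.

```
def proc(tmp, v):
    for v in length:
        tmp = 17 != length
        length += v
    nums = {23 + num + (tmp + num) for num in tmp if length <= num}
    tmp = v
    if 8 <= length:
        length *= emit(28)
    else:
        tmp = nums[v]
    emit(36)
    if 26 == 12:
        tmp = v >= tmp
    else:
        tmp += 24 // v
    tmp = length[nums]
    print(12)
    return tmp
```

Transformed code:
def proc(tmp, v):
    for v in length:
        tmp = 17 != length
        length = length + v
    nums = set()
    for num in tmp:
        if length <= num:
            nums.add(23 + num + (tmp + num))
    tmp = v
    if 8 <= length:
        length = length * emit(28)
    else:
        tmp = nums[v]
    emit(36)
    if 26 == 12:
        tmp = v >= tmp
    else:
        tmp = tmp + 24 // v
    tmp = length[nums]
    print(12)
    return tmp

8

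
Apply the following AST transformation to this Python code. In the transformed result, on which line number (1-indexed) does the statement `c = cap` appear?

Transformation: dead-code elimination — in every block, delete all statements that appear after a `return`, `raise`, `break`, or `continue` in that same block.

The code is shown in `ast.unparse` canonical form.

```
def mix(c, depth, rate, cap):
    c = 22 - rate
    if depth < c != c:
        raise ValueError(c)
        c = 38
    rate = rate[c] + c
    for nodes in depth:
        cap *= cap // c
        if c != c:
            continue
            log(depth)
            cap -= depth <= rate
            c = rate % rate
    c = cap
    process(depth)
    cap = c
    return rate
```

10

Transformed code:
def mix(c, depth, rate, cap):
    c = 22 - rate
    if depth < c != c:
        raise ValueError(c)
    rate = rate[c] + c
    for nodes in depth:
        cap *= cap // c
        if c != c:
            continue
    c = cap
    process(depth)
    cap = c
    return rate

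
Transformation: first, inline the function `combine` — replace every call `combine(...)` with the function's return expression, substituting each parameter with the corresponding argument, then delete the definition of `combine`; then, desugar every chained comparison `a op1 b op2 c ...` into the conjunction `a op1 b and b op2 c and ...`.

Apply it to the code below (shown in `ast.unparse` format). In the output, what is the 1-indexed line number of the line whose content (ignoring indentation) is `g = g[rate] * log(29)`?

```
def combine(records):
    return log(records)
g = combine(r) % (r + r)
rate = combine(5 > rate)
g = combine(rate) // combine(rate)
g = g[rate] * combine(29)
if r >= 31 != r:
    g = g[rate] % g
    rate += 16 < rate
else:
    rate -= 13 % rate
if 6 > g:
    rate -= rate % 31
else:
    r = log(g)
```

4

Transformed code:
g = log(r) % (r + r)
rate = log(5 > rate)
g = log(rate) // log(rate)
g = g[rate] * log(29)
if r >= 31 and 31 != r:
    g = g[rate] % g
    rate += 16 < rate
else:
    rate -= 13 % rate
if 6 > g:
    rate -= rate % 31
else:
    r = log(g)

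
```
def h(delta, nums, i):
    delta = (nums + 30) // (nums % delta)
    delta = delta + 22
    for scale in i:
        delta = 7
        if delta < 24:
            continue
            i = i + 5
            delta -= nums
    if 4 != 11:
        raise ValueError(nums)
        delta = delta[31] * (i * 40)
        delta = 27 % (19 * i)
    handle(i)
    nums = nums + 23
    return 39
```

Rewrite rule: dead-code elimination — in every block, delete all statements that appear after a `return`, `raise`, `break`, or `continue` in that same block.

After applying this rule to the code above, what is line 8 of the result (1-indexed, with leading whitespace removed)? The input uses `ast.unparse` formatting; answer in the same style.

if 4 != 11:

Transformed code:
def h(delta, nums, i):
    delta = (nums + 30) // (nums % delta)
    delta = delta + 22
    for scale in i:
        delta = 7
        if delta < 24:
            continue
    if 4 != 11:
        raise ValueError(nums)
    handle(i)
    nums = nums + 23
    return 39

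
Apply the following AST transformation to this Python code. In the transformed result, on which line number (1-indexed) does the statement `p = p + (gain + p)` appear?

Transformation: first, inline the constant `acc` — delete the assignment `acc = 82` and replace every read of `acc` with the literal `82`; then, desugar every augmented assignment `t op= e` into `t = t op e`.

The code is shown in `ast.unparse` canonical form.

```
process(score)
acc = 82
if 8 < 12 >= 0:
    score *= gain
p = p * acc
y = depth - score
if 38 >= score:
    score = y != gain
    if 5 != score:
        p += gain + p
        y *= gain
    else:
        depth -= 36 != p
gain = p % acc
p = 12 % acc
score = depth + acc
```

9

Transformed code:
process(score)
if 8 < 12 >= 0:
    score = score * gain
p = p * 82
y = depth - score
if 38 >= score:
    score = y != gain
    if 5 != score:
        p = p + (gain + p)
        y = y * gain
    else:
        depth = depth - (36 != p)
gain = p % 82
p = 12 % 82
score = depth + 82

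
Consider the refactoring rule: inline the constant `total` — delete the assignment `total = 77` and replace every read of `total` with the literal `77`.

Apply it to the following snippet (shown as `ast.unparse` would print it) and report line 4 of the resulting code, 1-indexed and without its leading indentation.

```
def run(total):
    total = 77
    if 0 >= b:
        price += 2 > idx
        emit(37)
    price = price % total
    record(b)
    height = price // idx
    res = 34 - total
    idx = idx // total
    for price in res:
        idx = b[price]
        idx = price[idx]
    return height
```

emit(37)

Transformed code:
def run(total):
    if 0 >= b:
        price += 2 > idx
        emit(37)
    price = price % 77
    record(b)
    height = price // idx
    res = 34 - 77
    idx = idx // 77
    for price in res:
        idx = b[price]
        idx = price[idx]
    return height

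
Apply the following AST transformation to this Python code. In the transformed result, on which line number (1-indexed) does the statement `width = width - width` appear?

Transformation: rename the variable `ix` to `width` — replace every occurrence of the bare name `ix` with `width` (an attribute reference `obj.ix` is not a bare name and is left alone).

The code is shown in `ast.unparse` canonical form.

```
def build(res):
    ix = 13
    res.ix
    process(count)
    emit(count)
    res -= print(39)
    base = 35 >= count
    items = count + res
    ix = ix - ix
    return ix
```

9

Transformed code:
def build(res):
    width = 13
    res.ix
    process(count)
    emit(count)
    res -= print(39)
    base = 35 >= count
    items = count + res
    width = width - width
    return width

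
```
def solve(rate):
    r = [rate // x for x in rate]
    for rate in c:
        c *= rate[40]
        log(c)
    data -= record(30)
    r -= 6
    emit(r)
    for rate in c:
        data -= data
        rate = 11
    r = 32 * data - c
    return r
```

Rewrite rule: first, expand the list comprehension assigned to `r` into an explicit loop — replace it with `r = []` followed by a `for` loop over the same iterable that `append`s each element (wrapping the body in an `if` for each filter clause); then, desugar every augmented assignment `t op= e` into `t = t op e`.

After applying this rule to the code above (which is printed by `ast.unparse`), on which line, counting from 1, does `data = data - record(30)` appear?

8

Transformed code:
def solve(rate):
    r = []
    for x in rate:
        r.append(rate // x)
    for rate in c:
        c = c * rate[40]
        log(c)
    data = data - record(30)
    r = r - 6
    emit(r)
    for rate in c:
        data = data - data
        rate = 11
    r = 32 * data - c
    return r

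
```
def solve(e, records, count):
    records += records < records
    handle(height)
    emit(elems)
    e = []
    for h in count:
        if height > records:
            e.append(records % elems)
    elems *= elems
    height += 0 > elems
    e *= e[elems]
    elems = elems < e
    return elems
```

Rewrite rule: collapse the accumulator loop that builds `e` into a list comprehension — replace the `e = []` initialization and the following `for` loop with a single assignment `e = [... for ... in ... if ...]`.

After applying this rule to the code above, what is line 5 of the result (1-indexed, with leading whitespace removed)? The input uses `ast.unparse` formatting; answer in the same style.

e = [records % elems for h in count if height > records]

Transformed code:
def solve(e, records, count):
    records += records < records
    handle(height)
    emit(elems)
    e = [records % elems for h in count if height > records]
    elems *= elems
    height += 0 > elems
    e *= e[elems]
    elems = elems < e
    return elems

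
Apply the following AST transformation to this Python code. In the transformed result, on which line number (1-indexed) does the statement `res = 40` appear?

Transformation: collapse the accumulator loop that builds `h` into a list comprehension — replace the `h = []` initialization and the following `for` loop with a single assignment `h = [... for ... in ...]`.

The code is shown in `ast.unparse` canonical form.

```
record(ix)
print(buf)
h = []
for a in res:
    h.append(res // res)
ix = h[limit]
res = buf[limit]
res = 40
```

6

Transformed code:
record(ix)
print(buf)
h = [res // res for a in res]
ix = h[limit]
res = buf[limit]
res = 40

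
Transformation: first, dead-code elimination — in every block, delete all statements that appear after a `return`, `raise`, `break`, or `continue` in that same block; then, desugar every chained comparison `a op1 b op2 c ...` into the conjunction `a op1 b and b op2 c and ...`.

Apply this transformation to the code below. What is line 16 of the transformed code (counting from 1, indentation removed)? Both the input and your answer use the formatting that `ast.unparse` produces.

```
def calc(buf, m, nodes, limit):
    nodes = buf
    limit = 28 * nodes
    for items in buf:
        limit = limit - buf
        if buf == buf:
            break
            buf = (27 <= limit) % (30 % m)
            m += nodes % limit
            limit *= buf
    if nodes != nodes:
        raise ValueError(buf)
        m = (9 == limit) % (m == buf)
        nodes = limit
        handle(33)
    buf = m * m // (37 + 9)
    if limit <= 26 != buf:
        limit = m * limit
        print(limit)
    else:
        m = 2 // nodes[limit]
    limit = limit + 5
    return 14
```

Transformed code:
def calc(buf, m, nodes, limit):
    nodes = buf
    limit = 28 * nodes
    for items in buf:
        limit = limit - buf
        if buf == buf:
            break
    if nodes != nodes:
        raise ValueError(buf)
    buf = m * m // (37 + 9)
    if limit <= 26 and 26 != buf:
        limit = m * limit
        print(limit)
    else:
        m = 2 // nodes[limit]
    limit = limit + 5
    return 14

limit = limit + 5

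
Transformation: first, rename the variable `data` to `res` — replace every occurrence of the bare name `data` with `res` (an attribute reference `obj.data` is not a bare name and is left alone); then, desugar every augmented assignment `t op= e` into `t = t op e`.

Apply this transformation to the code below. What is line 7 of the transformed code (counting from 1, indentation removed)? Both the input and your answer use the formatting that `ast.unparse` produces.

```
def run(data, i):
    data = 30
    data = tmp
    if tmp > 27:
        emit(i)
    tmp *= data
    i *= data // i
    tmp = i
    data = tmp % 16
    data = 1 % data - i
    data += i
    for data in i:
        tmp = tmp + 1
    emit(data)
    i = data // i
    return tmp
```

i = i * (res // i)

Transformed code:
def run(res, i):
    res = 30
    res = tmp
    if tmp > 27:
        emit(i)
    tmp = tmp * res
    i = i * (res // i)
    tmp = i
    res = tmp % 16
    res = 1 % res - i
    res = res + i
    for res in i:
        tmp = tmp + 1
    emit(res)
    i = res // i
    return tmp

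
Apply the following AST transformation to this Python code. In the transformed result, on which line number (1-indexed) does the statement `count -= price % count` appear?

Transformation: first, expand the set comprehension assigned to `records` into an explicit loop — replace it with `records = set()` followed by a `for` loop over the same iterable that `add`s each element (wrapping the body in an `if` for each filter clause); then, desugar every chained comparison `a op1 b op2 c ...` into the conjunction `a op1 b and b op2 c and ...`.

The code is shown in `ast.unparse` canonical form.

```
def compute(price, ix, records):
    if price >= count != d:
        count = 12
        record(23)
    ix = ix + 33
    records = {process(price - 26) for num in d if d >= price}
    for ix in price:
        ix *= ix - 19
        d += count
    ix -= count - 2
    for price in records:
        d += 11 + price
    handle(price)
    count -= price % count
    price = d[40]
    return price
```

17

Transformed code:
def compute(price, ix, records):
    if price >= count and count != d:
        count = 12
        record(23)
    ix = ix + 33
    records = set()
    for num in d:
        if d >= price:
            records.add(process(price - 26))
    for ix in price:
        ix *= ix - 19
        d += count
    ix -= count - 2
    for price in records:
        d += 11 + price
    handle(price)
    count -= price % count
    price = d[40]
    return price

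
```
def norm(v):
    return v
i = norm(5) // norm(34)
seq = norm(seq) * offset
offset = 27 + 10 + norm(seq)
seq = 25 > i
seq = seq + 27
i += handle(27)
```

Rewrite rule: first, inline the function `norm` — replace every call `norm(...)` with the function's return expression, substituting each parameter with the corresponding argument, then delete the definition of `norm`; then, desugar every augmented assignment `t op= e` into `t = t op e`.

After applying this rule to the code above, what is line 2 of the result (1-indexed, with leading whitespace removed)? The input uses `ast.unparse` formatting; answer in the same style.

seq = seq * offset

Transformed code:
i = 5 // 34
seq = seq * offset
offset = 27 + 10 + seq
seq = 25 > i
seq = seq + 27
i = i + handle(27)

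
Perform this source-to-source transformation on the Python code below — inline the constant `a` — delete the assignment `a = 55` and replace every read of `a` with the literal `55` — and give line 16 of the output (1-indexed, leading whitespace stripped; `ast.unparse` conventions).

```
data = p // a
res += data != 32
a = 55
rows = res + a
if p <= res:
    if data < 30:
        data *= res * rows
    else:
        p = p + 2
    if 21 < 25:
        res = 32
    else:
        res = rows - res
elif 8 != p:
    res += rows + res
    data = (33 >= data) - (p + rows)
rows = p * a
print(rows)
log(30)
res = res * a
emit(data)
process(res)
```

Transformed code:
data = p // 55
res += data != 32
rows = res + 55
if p <= res:
    if data < 30:
        data *= res * rows
    else:
        p = p + 2
    if 21 < 25:
        res = 32
    else:
        res = rows - res
elif 8 != p:
    res += rows + res
    data = (33 >= data) - (p + rows)
rows = p * 55
print(rows)
log(30)
res = res * 55
emit(data)
process(res)

rows = p * 55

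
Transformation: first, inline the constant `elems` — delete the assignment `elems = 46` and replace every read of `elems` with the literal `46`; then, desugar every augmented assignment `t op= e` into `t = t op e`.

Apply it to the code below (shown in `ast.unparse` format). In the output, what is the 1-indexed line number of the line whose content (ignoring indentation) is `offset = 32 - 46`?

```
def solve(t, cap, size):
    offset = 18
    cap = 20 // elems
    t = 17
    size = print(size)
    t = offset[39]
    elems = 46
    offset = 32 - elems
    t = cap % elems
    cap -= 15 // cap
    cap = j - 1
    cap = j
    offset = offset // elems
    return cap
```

7

Transformed code:
def solve(t, cap, size):
    offset = 18
    cap = 20 // 46
    t = 17
    size = print(size)
    t = offset[39]
    offset = 32 - 46
    t = cap % 46
    cap = cap - 15 // cap
    cap = j - 1
    cap = j
    offset = offset // 46
    return cap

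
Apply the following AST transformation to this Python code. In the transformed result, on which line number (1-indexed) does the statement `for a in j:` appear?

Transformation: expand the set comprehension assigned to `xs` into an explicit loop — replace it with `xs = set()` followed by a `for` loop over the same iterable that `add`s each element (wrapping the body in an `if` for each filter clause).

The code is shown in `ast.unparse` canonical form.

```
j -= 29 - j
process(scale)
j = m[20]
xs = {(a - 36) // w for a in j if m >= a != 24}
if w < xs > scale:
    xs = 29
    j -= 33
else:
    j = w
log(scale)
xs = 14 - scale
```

5

Transformed code:
j -= 29 - j
process(scale)
j = m[20]
xs = set()
for a in j:
    if m >= a != 24:
        xs.add((a - 36) // w)
if w < xs > scale:
    xs = 29
    j -= 33
else:
    j = w
log(scale)
xs = 14 - scale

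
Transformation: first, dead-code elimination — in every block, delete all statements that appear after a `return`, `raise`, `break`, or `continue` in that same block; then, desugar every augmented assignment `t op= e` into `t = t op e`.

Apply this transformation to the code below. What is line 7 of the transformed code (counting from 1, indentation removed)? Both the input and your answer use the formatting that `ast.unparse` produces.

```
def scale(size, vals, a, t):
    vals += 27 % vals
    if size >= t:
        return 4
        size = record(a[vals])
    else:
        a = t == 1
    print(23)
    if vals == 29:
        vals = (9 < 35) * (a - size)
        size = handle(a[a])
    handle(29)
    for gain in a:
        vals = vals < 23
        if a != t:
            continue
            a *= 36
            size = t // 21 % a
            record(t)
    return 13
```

Transformed code:
def scale(size, vals, a, t):
    vals = vals + 27 % vals
    if size >= t:
        return 4
    else:
        a = t == 1
    print(23)
    if vals == 29:
        vals = (9 < 35) * (a - size)
        size = handle(a[a])
    handle(29)
    for gain in a:
        vals = vals < 23
        if a != t:
            continue
    return 13

print(23)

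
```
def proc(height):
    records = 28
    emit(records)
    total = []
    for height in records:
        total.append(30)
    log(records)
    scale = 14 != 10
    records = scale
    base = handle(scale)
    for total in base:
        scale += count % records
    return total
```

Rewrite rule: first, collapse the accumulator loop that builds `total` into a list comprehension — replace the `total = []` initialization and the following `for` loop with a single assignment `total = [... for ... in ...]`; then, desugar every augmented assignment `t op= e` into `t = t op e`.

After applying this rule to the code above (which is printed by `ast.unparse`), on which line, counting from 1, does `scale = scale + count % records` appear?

10

Transformed code:
def proc(height):
    records = 28
    emit(records)
    total = [30 for height in records]
    log(records)
    scale = 14 != 10
    records = scale
    base = handle(scale)
    for total in base:
        scale = scale + count % records
    return total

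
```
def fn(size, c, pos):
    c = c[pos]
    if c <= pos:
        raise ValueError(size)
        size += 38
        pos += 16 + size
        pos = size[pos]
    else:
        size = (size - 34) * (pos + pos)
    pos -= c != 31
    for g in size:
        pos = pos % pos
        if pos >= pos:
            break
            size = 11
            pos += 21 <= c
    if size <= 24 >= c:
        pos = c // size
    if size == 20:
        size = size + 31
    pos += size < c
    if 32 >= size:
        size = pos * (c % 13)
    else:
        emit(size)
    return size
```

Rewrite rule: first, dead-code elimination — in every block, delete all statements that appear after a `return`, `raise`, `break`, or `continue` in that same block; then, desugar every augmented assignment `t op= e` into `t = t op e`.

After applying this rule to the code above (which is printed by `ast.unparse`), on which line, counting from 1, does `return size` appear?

21

Transformed code:
def fn(size, c, pos):
    c = c[pos]
    if c <= pos:
        raise ValueError(size)
    else:
        size = (size - 34) * (pos + pos)
    pos = pos - (c != 31)
    for g in size:
        pos = pos % pos
        if pos >= pos:
            break
    if size <= 24 >= c:
        pos = c // size
    if size == 20:
        size = size + 31
    pos = pos + (size < c)
    if 32 >= size:
        size = pos * (c % 13)
    else:
        emit(size)
    return size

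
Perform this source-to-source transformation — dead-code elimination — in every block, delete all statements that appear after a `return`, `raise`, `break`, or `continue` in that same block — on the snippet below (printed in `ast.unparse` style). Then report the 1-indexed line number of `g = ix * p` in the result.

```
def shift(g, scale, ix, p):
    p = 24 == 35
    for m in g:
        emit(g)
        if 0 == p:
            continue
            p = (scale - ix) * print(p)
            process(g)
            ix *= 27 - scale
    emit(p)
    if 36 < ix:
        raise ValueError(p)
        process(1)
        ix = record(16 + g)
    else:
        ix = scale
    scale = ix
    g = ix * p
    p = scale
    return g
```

13

Transformed code:
def shift(g, scale, ix, p):
    p = 24 == 35
    for m in g:
        emit(g)
        if 0 == p:
            continue
    emit(p)
    if 36 < ix:
        raise ValueError(p)
    else:
        ix = scale
    scale = ix
    g = ix * p
    p = scale
    return g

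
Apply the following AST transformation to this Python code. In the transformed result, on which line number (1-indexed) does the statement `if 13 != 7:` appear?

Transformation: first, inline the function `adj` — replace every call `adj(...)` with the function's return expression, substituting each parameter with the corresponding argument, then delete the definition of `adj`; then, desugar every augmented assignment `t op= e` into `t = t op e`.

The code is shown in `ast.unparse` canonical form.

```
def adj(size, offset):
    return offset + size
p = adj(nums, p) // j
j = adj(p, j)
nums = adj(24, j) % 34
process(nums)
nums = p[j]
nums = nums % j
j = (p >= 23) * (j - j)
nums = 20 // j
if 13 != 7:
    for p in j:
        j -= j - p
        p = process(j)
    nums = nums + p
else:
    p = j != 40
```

Transformed code:
p = (p + nums) // j
j = j + p
nums = (j + 24) % 34
process(nums)
nums = p[j]
nums = nums % j
j = (p >= 23) * (j - j)
nums = 20 // j
if 13 != 7:
    for p in j:
        j = j - (j - p)
        p = process(j)
    nums = nums + p
else:
    p = j != 40

9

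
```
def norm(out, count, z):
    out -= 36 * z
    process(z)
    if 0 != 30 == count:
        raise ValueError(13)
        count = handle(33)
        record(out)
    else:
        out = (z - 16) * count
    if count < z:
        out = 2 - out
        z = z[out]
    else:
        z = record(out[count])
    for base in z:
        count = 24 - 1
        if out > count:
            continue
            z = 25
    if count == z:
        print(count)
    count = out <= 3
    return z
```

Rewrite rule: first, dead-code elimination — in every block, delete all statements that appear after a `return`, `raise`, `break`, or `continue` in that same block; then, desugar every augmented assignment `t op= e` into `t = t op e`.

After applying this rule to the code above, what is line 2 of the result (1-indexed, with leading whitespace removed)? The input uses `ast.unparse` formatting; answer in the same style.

Transformed code:
def norm(out, count, z):
    out = out - 36 * z
    process(z)
    if 0 != 30 == count:
        raise ValueError(13)
    else:
        out = (z - 16) * count
    if count < z:
        out = 2 - out
        z = z[out]
    else:
        z = record(out[count])
    for base in z:
        count = 24 - 1
        if out > count:
            continue
    if count == z:
        print(count)
    count = out <= 3
    return z

out = out - 36 * z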